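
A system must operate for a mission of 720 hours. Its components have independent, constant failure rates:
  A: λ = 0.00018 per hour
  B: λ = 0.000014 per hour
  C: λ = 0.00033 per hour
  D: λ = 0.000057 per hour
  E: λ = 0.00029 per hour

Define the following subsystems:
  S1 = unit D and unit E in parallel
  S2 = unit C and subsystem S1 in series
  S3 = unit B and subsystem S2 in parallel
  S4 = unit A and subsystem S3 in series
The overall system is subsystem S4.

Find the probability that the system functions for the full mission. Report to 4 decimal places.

0.8765

R(A) = exp(−0.00018 × 720) = 0.878447
R(B) = exp(−0.000014 × 720) = 0.989971
R(C) = exp(−0.00033 × 720) = 0.788518
R(D) = exp(−0.000057 × 720) = 0.959791
R(E) = exp(−0.00029 × 720) = 0.811558
Parallel (D and E): 1 − (1 − 0.959791)(1 − 0.811558) = 0.992423
Series (C and [0.992423]): 0.788518 × 0.992423 = 0.782543
Parallel (B and [0.782543]): 1 − (1 − 0.989971)(1 − 0.782543) = 0.997819
Series (A and [0.997819]): 0.878447 × 0.997819 = 0.8765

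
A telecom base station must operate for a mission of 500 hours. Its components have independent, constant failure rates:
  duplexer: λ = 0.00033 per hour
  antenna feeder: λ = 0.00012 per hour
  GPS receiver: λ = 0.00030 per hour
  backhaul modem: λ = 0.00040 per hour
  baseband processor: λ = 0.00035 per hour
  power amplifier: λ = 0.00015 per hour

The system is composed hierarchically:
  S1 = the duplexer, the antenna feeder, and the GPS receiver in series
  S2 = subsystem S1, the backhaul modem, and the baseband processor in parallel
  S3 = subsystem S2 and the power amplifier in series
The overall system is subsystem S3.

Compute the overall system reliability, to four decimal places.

R(duplexer) = exp(−0.00033 × 500) = 0.847894
R(antenna feeder) = exp(−0.00012 × 500) = 0.941765
R(GPS receiver) = exp(−0.00030 × 500) = 0.860708
R(backhaul modem) = exp(−0.00040 × 500) = 0.818731
R(baseband processor) = exp(−0.00035 × 500) = 0.839457
R(power amplifier) = exp(−0.00015 × 500) = 0.927743
Series (duplexer, antenna feeder, and GPS receiver): 0.847894 × 0.941765 × 0.860708 = 0.687290
Parallel ([0.687290], backhaul modem, and baseband processor): 1 − (1 − 0.687290)(1 − 0.818731)(1 − 0.839457) = 0.990900
Series ([0.990900] and power amplifier): 0.990900 × 0.927743 = 0.9193

0.9193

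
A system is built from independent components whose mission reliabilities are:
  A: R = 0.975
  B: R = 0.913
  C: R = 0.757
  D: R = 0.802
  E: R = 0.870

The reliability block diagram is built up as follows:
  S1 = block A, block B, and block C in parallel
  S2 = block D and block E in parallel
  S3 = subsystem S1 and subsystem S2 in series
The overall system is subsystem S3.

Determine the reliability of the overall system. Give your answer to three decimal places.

Parallel (A, B, and C): 1 − (1 − 0.97500)(1 − 0.91300)(1 − 0.75700) = 0.99947
Parallel (D and E): 1 − (1 − 0.80200)(1 − 0.87000) = 0.97426
Series ([0.99947] and [0.97426]): 0.99947 × 0.97426 = 0.974

0.974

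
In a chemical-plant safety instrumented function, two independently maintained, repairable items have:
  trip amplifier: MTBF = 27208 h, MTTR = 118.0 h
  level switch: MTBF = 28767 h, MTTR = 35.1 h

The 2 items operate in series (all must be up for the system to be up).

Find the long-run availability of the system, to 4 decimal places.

A(trip amplifier) = MTBF/(MTBF+MTTR) = 27208/(27208+118.0) = 0.995682
A(level switch) = MTBF/(MTBF+MTTR) = 28767/(28767+35.1) = 0.998781
Series availability: 0.995682 × 0.998781 = 0.9945

0.9945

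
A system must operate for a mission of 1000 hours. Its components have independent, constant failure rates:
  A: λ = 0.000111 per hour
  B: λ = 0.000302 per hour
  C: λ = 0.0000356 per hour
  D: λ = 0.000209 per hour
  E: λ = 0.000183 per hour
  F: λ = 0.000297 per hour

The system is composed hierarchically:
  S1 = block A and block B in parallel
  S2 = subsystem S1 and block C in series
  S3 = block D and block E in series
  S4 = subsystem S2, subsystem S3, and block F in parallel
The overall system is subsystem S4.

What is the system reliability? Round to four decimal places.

R(A) = exp(−0.000111 × 1000) = 0.894939
R(B) = exp(−0.000302 × 1000) = 0.739338
R(C) = exp(−0.0000356 × 1000) = 0.965026
R(D) = exp(−0.000209 × 1000) = 0.811395
R(E) = exp(−0.000183 × 1000) = 0.832768
R(F) = exp(−0.000297 × 1000) = 0.743044
Parallel (A and B): 1 − (1 − 0.894939)(1 − 0.739338) = 0.972615
Series ([0.972615] and C): 0.972615 × 0.965026 = 0.938599
Series (D and E): 0.811395 × 0.832768 = 0.675704
Parallel ([0.938599], [0.675704], and F): 1 − (1 − 0.938599)(1 − 0.675704)(1 − 0.743044) = 0.9949

0.9949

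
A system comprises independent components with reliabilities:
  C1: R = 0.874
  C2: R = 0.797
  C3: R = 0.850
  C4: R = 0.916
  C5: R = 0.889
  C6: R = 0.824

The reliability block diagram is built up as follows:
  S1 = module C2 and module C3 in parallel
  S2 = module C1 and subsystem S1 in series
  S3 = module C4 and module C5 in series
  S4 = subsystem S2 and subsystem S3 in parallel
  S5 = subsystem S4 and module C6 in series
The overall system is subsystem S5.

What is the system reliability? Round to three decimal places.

0.801

Parallel (C2 and C3): 1 − (1 − 0.79700)(1 − 0.85000) = 0.96955
Series (C1 and [0.96955]): 0.87400 × 0.96955 = 0.84739
Series (C4 and C5): 0.91600 × 0.88900 = 0.81432
Parallel ([0.84739] and [0.81432]): 1 − (1 − 0.84739)(1 − 0.81432) = 0.97166
Series ([0.97166] and C6): 0.97166 × 0.82400 = 0.801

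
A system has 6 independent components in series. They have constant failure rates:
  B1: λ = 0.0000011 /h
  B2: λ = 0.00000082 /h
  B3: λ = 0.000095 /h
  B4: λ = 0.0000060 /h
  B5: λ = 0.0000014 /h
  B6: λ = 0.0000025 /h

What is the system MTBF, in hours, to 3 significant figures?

Series of exponential components: λ_sys = Σ λ_i
λ_sys = 0.0000011 + 0.00000082 + 0.000095 + 0.0000060 + 0.0000014 + 0.0000025 = 1.0682e-04 /h
MTBF = 1 / λ_sys = 9360 h

9360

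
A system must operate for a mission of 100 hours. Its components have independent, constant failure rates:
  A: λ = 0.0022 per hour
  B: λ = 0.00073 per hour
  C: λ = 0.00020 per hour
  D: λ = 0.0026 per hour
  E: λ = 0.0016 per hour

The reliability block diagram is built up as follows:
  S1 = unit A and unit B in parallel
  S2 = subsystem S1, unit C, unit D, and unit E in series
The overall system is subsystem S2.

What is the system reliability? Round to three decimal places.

0.635

R(A) = exp(−0.0022 × 100) = 0.80252
R(B) = exp(−0.00073 × 100) = 0.92960
R(C) = exp(−0.00020 × 100) = 0.98020
R(D) = exp(−0.0026 × 100) = 0.77105
R(E) = exp(−0.0016 × 100) = 0.85214
Parallel (A and B): 1 − (1 − 0.80252)(1 − 0.92960) = 0.98610
Series ([0.98610], C, D, and E): 0.98610 × 0.98020 × 0.77105 × 0.85214 = 0.635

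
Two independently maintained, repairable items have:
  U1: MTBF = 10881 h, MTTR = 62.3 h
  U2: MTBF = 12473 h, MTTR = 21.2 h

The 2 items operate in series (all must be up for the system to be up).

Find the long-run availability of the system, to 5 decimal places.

A(U1) = MTBF/(MTBF+MTTR) = 10881/(10881+62.3) = 0.994307
A(U2) = MTBF/(MTBF+MTTR) = 12473/(12473+21.2) = 0.998303
Series availability: 0.994307 × 0.998303 = 0.99262

0.99262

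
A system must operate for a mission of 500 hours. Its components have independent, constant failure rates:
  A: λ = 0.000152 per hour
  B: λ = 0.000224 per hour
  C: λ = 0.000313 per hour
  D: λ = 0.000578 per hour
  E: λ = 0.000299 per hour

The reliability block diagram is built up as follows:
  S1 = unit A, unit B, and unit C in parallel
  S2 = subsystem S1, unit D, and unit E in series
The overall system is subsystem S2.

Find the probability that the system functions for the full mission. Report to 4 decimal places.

R(A) = exp(−0.000152 × 500) = 0.926816
R(B) = exp(−0.000224 × 500) = 0.894044
R(C) = exp(−0.000313 × 500) = 0.855132
R(D) = exp(−0.000578 × 500) = 0.749012
R(E) = exp(−0.000299 × 500) = 0.861138
Parallel (A, B, and C): 1 − (1 − 0.926816)(1 − 0.894044)(1 − 0.855132) = 0.998877
Series ([0.998877], D, and E): 0.998877 × 0.749012 × 0.861138 = 0.6443

0.6443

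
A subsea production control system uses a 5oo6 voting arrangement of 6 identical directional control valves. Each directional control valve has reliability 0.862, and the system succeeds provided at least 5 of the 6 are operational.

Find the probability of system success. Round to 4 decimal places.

0.8043

R = Σ_{i=5}^{6} C(6,i) p^i (1−p)^{6−i} with p = 0.862
C(6,5)·0.862^5·0.138^1 = 0.394064
C(6,6)·0.862^6·0.138^0 = 0.410245
Sum = 0.8043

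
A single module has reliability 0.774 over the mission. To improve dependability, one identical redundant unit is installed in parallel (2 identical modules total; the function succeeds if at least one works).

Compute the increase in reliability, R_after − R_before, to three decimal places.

0.175

R_before = 0.774
R_after = 1 − (1 − 0.774)^2 = 0.949
ΔR = 0.949 − 0.774 = 0.175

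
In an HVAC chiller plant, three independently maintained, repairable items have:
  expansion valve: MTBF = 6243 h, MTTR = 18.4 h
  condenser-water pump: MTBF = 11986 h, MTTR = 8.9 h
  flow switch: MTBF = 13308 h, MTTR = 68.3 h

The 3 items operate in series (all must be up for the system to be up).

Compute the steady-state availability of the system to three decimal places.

A(expansion valve) = MTBF/(MTBF+MTTR) = 6243/(6243+18.4) = 0.997061
A(condenser-water pump) = MTBF/(MTBF+MTTR) = 11986/(11986+8.9) = 0.999258
A(flow switch) = MTBF/(MTBF+MTTR) = 13308/(13308+68.3) = 0.994894
Series availability: 0.997061 × 0.999258 × 0.994894 = 0.991

0.991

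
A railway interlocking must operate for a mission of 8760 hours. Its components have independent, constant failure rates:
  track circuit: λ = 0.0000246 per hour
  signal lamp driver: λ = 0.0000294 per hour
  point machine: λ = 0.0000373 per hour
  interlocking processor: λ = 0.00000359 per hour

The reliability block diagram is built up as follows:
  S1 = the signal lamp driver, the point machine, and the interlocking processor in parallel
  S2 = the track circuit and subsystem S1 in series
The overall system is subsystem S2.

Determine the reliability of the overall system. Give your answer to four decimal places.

R(track circuit) = exp(−0.0000246 × 8760) = 0.806141
R(signal lamp driver) = exp(−0.0000294 × 8760) = 0.772948
R(point machine) = exp(−0.0000373 × 8760) = 0.721265
R(interlocking processor) = exp(−0.00000359 × 8760) = 0.969041
Parallel (signal lamp driver, point machine, and interlocking processor): 1 − (1 − 0.772948)(1 − 0.721265)(1 − 0.969041) = 0.998041
Series (track circuit and [0.998041]): 0.806141 × 0.998041 = 0.8046

0.8046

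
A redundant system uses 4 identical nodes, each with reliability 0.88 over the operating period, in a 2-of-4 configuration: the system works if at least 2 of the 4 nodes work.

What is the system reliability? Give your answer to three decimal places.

0.994

R = Σ_{i=2}^{4} C(4,i) p^i (1−p)^{4−i} with p = 0.88
C(4,2)·0.88^2·0.12^2 = 0.06691
C(4,3)·0.88^3·0.12^1 = 0.32711
C(4,4)·0.88^4·0.12^0 = 0.59970
Sum = 0.994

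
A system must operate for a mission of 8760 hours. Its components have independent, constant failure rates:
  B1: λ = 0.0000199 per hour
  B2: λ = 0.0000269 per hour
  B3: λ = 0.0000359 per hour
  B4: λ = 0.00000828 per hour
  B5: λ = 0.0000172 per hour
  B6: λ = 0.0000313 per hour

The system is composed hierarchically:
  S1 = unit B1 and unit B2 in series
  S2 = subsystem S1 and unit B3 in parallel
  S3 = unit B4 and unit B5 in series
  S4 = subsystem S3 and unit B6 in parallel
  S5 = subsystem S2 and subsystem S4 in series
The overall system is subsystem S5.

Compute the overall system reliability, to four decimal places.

R(B1) = exp(−0.0000199 × 8760) = 0.840025
R(B2) = exp(−0.0000269 × 8760) = 0.790062
R(B3) = exp(−0.0000359 × 8760) = 0.730166
R(B4) = exp(−0.00000828 × 8760) = 0.930035
R(B5) = exp(−0.0000172 × 8760) = 0.860130
R(B6) = exp(−0.0000313 × 8760) = 0.760189
Series (B1 and B2): 0.840025 × 0.790062 = 0.663672
Parallel ([0.663672] and B3): 1 − (1 − 0.663672)(1 − 0.730166) = 0.909247
Series (B4 and B5): 0.930035 × 0.860130 = 0.799951
Parallel ([0.799951] and B6): 1 − (1 − 0.799951)(1 − 0.760189) = 0.952026
Series ([0.909247] and [0.952026]): 0.909247 × 0.952026 = 0.8656

0.8656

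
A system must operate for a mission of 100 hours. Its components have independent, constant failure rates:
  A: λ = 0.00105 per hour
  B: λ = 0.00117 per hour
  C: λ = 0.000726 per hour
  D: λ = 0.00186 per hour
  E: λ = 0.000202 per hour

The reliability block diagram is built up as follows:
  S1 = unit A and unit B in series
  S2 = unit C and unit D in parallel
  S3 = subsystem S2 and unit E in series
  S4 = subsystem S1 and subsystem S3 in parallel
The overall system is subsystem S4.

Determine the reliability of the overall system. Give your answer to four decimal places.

0.9937

R(A) = exp(−0.00105 × 100) = 0.900325
R(B) = exp(−0.00117 × 100) = 0.889585
R(C) = exp(−0.000726 × 100) = 0.929973
R(D) = exp(−0.00186 × 100) = 0.830274
R(E) = exp(−0.000202 × 100) = 0.980003
Series (A and B): 0.900325 × 0.889585 = 0.800916
Parallel (C and D): 1 − (1 − 0.929973)(1 − 0.830274) = 0.988115
Series ([0.988115] and E): 0.988115 × 0.980003 = 0.968356
Parallel ([0.800916] and [0.968356]): 1 − (1 − 0.800916)(1 − 0.968356) = 0.9937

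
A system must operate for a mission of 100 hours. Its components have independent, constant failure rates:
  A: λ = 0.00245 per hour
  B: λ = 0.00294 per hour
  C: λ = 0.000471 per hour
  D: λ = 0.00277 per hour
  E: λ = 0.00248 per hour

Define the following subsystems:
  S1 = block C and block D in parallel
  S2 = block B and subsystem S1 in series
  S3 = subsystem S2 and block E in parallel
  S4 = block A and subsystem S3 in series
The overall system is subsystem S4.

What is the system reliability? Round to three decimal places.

0.737

R(A) = exp(−0.00245 × 100) = 0.78270
R(B) = exp(−0.00294 × 100) = 0.74528
R(C) = exp(−0.000471 × 100) = 0.95399
R(D) = exp(−0.00277 × 100) = 0.75805
R(E) = exp(−0.00248 × 100) = 0.78036
Parallel (C and D): 1 − (1 − 0.95399)(1 − 0.75805) = 0.98887
Series (B and [0.98887]): 0.74528 × 0.98887 = 0.73699
Parallel ([0.73699] and E): 1 − (1 − 0.73699)(1 − 0.78036) = 0.94223
Series (A and [0.94223]): 0.78270 × 0.94223 = 0.737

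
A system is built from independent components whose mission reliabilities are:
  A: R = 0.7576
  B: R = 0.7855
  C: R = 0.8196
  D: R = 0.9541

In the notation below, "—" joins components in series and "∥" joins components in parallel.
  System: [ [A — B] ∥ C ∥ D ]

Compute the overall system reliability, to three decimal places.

Series (A and B): 0.75760 × 0.78550 = 0.59509
Parallel ([0.59509], C, and D): 1 − (1 − 0.59509)(1 − 0.81960)(1 − 0.95410) = 0.997

0.997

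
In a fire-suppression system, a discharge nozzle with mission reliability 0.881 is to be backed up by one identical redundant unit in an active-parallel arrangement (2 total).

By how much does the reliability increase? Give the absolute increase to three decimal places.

R_before = 0.881
R_after = 1 − (1 − 0.881)^2 = 0.986
ΔR = 0.986 − 0.881 = 0.105

0.105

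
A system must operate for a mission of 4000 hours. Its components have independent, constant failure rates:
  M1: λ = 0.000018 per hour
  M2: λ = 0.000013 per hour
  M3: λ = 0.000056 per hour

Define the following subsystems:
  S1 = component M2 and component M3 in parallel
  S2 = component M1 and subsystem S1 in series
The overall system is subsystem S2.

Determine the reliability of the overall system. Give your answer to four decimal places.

0.9211

R(M1) = exp(−0.000018 × 4000) = 0.930531
R(M2) = exp(−0.000013 × 4000) = 0.949329
R(M3) = exp(−0.000056 × 4000) = 0.799315
Parallel (M2 and M3): 1 − (1 − 0.949329)(1 − 0.799315) = 0.989831
Series (M1 and [0.989831]): 0.930531 × 0.989831 = 0.9211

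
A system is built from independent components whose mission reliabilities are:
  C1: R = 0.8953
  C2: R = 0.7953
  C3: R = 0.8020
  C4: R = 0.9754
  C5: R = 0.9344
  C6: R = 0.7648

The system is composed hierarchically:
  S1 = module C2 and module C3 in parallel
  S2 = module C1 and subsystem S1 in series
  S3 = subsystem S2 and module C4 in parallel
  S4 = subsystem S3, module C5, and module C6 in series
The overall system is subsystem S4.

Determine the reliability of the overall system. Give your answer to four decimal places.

0.7122

Parallel (C2 and C3): 1 − (1 − 0.795300)(1 − 0.802000) = 0.959469
Series (C1 and [0.959469]): 0.895300 × 0.959469 = 0.859013
Parallel ([0.859013] and C4): 1 − (1 − 0.859013)(1 − 0.975400) = 0.996532
Series ([0.996532], C5, and C6): 0.996532 × 0.934400 × 0.764800 = 0.7122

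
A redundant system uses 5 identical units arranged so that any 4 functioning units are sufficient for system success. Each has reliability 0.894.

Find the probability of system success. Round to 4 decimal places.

0.9096

R = Σ_{i=4}^{5} C(5,i) p^i (1−p)^{5−i} with p = 0.894
C(5,4)·0.894^4·0.106^1 = 0.338552
C(5,5)·0.894^5·0.106^0 = 0.571068
Sum = 0.9096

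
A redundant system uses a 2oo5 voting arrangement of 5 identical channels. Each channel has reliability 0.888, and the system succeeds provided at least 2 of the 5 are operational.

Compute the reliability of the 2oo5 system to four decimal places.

R = Σ_{i=2}^{5} C(5,i) p^i (1−p)^{5−i} with p = 0.888
C(5,2)·0.888^2·0.112^3 = 0.011078
C(5,3)·0.888^3·0.112^2 = 0.087836
C(5,4)·0.888^4·0.112^1 = 0.348209
C(5,5)·0.888^5·0.112^0 = 0.552160
Sum = 0.9993

0.9993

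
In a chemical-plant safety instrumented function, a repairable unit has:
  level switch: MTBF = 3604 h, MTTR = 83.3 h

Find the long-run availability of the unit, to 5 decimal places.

0.97741

A(level switch) = MTBF/(MTBF+MTTR) = 3604/(3604+83.3) = 0.97741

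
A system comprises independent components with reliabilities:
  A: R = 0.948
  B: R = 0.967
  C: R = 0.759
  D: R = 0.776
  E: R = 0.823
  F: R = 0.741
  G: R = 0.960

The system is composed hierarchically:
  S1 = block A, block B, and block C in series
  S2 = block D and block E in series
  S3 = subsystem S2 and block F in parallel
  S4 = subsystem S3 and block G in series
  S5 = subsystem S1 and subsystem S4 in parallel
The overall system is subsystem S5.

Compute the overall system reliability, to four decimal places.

0.9605

Series (A, B, and C): 0.948000 × 0.967000 × 0.759000 = 0.695787
Series (D and E): 0.776000 × 0.823000 = 0.638648
Parallel ([0.638648] and F): 1 − (1 − 0.638648)(1 − 0.741000) = 0.906410
Series ([0.906410] and G): 0.906410 × 0.960000 = 0.870154
Parallel ([0.695787] and [0.870154]): 1 − (1 − 0.695787)(1 − 0.870154) = 0.9605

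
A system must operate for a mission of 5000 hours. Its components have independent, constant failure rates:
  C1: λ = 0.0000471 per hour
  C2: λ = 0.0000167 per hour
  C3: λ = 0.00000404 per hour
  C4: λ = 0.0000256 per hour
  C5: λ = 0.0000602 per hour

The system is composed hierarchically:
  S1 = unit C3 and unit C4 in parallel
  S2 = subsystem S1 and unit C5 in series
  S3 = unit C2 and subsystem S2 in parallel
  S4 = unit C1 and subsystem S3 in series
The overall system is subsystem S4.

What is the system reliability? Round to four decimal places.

R(C1) = exp(−0.0000471 × 5000) = 0.790176
R(C2) = exp(−0.0000167 × 5000) = 0.919891
R(C3) = exp(−0.00000404 × 5000) = 0.980003
R(C4) = exp(−0.0000256 × 5000) = 0.879853
R(C5) = exp(−0.0000602 × 5000) = 0.740078
Parallel (C3 and C4): 1 − (1 − 0.980003)(1 − 0.879853) = 0.997597
Series ([0.997597] and C5): 0.997597 × 0.740078 = 0.738300
Parallel (C2 and [0.738300]): 1 − (1 − 0.919891)(1 − 0.738300) = 0.979035
Series (C1 and [0.979035]): 0.790176 × 0.979035 = 0.7736

0.7736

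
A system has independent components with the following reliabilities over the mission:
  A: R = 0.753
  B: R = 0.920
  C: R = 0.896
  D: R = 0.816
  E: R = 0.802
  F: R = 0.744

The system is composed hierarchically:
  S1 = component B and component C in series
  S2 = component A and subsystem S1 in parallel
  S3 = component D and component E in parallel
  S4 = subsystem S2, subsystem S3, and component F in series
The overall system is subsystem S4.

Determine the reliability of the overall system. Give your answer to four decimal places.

Series (B and C): 0.920000 × 0.896000 = 0.824320
Parallel (A and [0.824320]): 1 − (1 − 0.753000)(1 − 0.824320) = 0.956607
Parallel (D and E): 1 − (1 − 0.816000)(1 − 0.802000) = 0.963568
Series ([0.956607], [0.963568], and F): 0.956607 × 0.963568 × 0.744000 = 0.6858

0.6858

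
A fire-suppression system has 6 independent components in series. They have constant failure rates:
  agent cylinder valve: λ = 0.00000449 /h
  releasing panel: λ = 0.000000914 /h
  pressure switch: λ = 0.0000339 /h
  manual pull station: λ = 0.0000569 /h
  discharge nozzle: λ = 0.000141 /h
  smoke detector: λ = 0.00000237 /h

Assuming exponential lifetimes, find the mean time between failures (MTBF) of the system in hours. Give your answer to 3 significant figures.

4170

Series of exponential components: λ_sys = Σ λ_i
λ_sys = 0.00000449 + 0.000000914 + 0.0000339 + 0.0000569 + 0.000141 + 0.00000237 = 2.3957e-04 /h
MTBF = 1 / λ_sys = 4170 h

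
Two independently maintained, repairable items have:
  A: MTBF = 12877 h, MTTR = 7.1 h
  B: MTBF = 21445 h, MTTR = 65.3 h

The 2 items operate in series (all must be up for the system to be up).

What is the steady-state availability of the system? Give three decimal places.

A(A) = MTBF/(MTBF+MTTR) = 12877/(12877+7.1) = 0.999449
A(B) = MTBF/(MTBF+MTTR) = 21445/(21445+65.3) = 0.996964
Series availability: 0.999449 × 0.996964 = 0.996

0.996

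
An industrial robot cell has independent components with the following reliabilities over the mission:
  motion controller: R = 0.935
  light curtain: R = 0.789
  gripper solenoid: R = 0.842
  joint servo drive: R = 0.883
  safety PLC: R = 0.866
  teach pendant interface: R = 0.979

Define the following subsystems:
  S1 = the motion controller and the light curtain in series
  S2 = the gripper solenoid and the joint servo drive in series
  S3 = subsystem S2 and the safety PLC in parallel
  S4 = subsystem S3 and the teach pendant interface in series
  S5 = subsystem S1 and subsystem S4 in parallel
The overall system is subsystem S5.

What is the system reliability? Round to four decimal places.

0.9857

Series (motion controller and light curtain): 0.935000 × 0.789000 = 0.737715
Series (gripper solenoid and joint servo drive): 0.842000 × 0.883000 = 0.743486
Parallel ([0.743486] and safety PLC): 1 − (1 − 0.743486)(1 − 0.866000) = 0.965627
Series ([0.965627] and teach pendant interface): 0.965627 × 0.979000 = 0.945349
Parallel ([0.737715] and [0.945349]): 1 − (1 − 0.737715)(1 − 0.945349) = 0.9857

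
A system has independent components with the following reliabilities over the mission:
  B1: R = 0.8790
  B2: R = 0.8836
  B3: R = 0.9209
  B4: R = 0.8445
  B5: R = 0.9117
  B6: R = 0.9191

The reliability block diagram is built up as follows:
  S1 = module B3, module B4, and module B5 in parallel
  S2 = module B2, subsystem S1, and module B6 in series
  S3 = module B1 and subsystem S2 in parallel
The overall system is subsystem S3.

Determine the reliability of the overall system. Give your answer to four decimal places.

0.9772

Parallel (B3, B4, and B5): 1 − (1 − 0.920900)(1 − 0.844500)(1 − 0.911700) = 0.998914
Series (B2, [0.998914], and B6): 0.883600 × 0.998914 × 0.919100 = 0.811235
Parallel (B1 and [0.811235]): 1 − (1 − 0.879000)(1 − 0.811235) = 0.9772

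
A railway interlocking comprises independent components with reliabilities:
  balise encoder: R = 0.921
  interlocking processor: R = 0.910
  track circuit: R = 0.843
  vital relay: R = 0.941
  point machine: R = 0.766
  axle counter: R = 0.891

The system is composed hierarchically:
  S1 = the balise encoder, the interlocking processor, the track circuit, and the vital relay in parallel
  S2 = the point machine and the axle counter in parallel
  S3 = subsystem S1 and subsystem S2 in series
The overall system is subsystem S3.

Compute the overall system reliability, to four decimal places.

0.9744

Parallel (balise encoder, interlocking processor, track circuit, and vital relay): 1 − (1 − 0.921000)(1 − 0.910000)(1 − 0.843000)(1 − 0.941000) = 0.999934
Parallel (point machine and axle counter): 1 − (1 − 0.766000)(1 − 0.891000) = 0.974494
Series ([0.999934] and [0.974494]): 0.999934 × 0.974494 = 0.9744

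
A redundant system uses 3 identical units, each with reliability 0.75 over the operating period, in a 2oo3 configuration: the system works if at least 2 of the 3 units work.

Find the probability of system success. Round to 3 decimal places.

0.844

R = Σ_{i=2}^{3} C(3,i) p^i (1−p)^{3−i} with p = 0.75
C(3,2)·0.75^2·0.25^1 = 0.42188
C(3,3)·0.75^3·0.25^0 = 0.42188
Sum = 0.844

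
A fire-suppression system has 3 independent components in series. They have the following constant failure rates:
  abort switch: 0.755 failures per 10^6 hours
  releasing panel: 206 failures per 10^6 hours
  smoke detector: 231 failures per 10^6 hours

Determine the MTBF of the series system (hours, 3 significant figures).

2280

Series of exponential components: λ_sys = Σ λ_i
λ_sys = 0.000000755 + 0.000206 + 0.000231 = 4.3776e-04 /h
MTBF = 1 / λ_sys = 2280 h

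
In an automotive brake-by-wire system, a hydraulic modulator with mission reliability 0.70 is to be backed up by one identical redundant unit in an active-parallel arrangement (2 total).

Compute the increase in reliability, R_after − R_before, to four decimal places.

0.2100

R_before = 0.70
R_after = 1 − (1 − 0.70)^2 = 0.9100
ΔR = 0.9100 − 0.70 = 0.2100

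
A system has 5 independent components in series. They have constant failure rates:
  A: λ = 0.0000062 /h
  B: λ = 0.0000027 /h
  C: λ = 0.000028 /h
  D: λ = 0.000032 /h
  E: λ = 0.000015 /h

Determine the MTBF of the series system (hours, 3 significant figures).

Series of exponential components: λ_sys = Σ λ_i
λ_sys = 0.0000062 + 0.0000027 + 0.000028 + 0.000032 + 0.000015 = 8.3900e-05 /h
MTBF = 1 / λ_sys = 11900 h

11900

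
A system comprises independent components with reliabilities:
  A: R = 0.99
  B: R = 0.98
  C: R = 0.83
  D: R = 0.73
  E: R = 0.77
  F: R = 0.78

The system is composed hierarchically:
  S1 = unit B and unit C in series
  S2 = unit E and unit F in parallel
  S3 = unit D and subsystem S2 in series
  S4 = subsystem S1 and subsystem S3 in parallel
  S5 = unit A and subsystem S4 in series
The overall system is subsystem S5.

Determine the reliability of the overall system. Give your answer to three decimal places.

0.933

Series (B and C): 0.98000 × 0.83000 = 0.81340
Parallel (E and F): 1 − (1 − 0.77000)(1 − 0.78000) = 0.94940
Series (D and [0.94940]): 0.73000 × 0.94940 = 0.69306
Parallel ([0.81340] and [0.69306]): 1 − (1 − 0.81340)(1 − 0.69306) = 0.94272
Series (A and [0.94272]): 0.99000 × 0.94272 = 0.933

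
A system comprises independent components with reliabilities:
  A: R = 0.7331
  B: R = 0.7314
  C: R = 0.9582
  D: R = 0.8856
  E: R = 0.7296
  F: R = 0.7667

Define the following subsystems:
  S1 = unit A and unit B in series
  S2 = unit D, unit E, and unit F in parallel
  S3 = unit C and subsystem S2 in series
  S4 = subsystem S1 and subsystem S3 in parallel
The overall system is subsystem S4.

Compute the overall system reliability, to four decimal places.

Series (A and B): 0.733100 × 0.731400 = 0.536189
Parallel (D, E, and F): 1 − (1 − 0.885600)(1 − 0.729600)(1 − 0.766700) = 0.992783
Series (C and [0.992783]): 0.958200 × 0.992783 = 0.951285
Parallel ([0.536189] and [0.951285]): 1 − (1 − 0.536189)(1 − 0.951285) = 0.9774

0.9774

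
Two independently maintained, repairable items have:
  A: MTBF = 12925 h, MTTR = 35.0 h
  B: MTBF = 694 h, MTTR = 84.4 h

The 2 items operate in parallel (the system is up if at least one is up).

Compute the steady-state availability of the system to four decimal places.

A(A) = MTBF/(MTBF+MTTR) = 12925/(12925+35.0) = 0.997299
A(B) = MTBF/(MTBF+MTTR) = 694/(694+84.4) = 0.891572
Parallel availability: 1 − (1 − 0.997299)(1 − 0.891572) = 0.9997

0.9997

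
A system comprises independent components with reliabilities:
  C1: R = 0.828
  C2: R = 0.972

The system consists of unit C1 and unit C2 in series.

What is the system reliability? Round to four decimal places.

0.8048

Series (C1 and C2): 0.828000 × 0.972000 = 0.8048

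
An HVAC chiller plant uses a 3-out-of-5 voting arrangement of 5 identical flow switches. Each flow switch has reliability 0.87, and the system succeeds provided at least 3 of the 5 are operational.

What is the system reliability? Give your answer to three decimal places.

0.982

R = Σ_{i=3}^{5} C(5,i) p^i (1−p)^{5−i} with p = 0.87
C(5,3)·0.87^3·0.13^2 = 0.11129
C(5,4)·0.87^4·0.13^1 = 0.37238
C(5,5)·0.87^5·0.13^0 = 0.49842
Sum = 0.982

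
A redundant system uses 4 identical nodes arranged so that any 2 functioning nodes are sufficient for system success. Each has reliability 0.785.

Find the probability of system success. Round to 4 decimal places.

R = Σ_{i=2}^{4} C(4,i) p^i (1−p)^{4−i} with p = 0.785
C(4,2)·0.785^2·0.215^2 = 0.170910
C(4,3)·0.785^3·0.215^1 = 0.416013
C(4,4)·0.785^4·0.215^0 = 0.379733
Sum = 0.9667

0.9667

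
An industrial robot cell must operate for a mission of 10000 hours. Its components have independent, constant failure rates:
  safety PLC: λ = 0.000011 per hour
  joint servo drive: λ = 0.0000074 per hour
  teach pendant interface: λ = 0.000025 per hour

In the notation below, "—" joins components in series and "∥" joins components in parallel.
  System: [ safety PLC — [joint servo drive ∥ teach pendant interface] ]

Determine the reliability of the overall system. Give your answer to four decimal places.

0.8817

R(safety PLC) = exp(−0.000011 × 10000) = 0.895834
R(joint servo drive) = exp(−0.0000074 × 10000) = 0.928672
R(teach pendant interface) = exp(−0.000025 × 10000) = 0.778801
Parallel (joint servo drive and teach pendant interface): 1 − (1 − 0.928672)(1 − 0.778801) = 0.984222
Series (safety PLC and [0.984222]): 0.895834 × 0.984222 = 0.8817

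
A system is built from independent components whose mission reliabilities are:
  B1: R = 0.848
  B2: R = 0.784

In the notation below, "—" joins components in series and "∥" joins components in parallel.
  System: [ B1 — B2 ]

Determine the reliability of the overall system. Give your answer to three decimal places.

0.665

Series (B1 and B2): 0.84800 × 0.78400 = 0.665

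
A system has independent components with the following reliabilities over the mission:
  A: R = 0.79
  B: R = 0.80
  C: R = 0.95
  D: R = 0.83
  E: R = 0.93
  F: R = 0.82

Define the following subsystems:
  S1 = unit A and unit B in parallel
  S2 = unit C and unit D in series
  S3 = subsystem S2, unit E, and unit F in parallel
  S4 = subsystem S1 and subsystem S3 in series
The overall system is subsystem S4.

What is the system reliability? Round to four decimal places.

Parallel (A and B): 1 − (1 − 0.790000)(1 − 0.800000) = 0.958000
Series (C and D): 0.950000 × 0.830000 = 0.788500
Parallel ([0.788500], E, and F): 1 − (1 − 0.788500)(1 − 0.930000)(1 − 0.820000) = 0.997335
Series ([0.958000] and [0.997335]): 0.958000 × 0.997335 = 0.9554

0.9554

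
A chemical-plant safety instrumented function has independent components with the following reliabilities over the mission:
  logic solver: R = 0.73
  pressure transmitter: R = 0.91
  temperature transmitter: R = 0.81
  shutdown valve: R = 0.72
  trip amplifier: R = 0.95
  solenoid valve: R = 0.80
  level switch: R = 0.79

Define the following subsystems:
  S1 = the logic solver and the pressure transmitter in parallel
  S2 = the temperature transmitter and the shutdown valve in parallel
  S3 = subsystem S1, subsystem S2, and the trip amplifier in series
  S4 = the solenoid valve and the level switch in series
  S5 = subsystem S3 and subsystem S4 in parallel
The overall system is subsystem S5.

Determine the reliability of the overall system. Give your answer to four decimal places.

Parallel (logic solver and pressure transmitter): 1 − (1 − 0.730000)(1 − 0.910000) = 0.975700
Parallel (temperature transmitter and shutdown valve): 1 − (1 − 0.810000)(1 − 0.720000) = 0.946800
Series ([0.975700], [0.946800], and trip amplifier): 0.975700 × 0.946800 × 0.950000 = 0.877603
Series (solenoid valve and level switch): 0.800000 × 0.790000 = 0.632000
Parallel ([0.877603] and [0.632000]): 1 − (1 − 0.877603)(1 − 0.632000) = 0.9550

0.9550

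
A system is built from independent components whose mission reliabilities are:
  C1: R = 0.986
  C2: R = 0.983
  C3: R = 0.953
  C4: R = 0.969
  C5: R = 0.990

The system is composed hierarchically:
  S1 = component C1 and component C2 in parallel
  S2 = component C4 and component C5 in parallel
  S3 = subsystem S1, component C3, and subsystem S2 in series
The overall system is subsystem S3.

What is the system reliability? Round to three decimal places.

0.952

Parallel (C1 and C2): 1 − (1 − 0.98600)(1 − 0.98300) = 0.99976
Parallel (C4 and C5): 1 − (1 − 0.96900)(1 − 0.99000) = 0.99969
Series ([0.99976], C3, and [0.99969]): 0.99976 × 0.95300 × 0.99969 = 0.952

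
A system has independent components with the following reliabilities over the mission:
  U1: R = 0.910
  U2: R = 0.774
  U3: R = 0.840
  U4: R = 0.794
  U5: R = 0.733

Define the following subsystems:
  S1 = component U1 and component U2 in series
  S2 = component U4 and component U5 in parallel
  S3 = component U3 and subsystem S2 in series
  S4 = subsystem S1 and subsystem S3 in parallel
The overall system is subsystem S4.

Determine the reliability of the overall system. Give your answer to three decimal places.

0.939

Series (U1 and U2): 0.91000 × 0.77400 = 0.70434
Parallel (U4 and U5): 1 − (1 − 0.79400)(1 − 0.73300) = 0.94500
Series (U3 and [0.94500]): 0.84000 × 0.94500 = 0.79380
Parallel ([0.70434] and [0.79380]): 1 − (1 − 0.70434)(1 − 0.79380) = 0.939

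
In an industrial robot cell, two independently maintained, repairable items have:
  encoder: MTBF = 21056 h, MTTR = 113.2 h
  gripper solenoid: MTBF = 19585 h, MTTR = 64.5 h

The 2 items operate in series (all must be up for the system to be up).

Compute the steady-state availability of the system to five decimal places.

A(encoder) = MTBF/(MTBF+MTTR) = 21056/(21056+113.2) = 0.994653
A(gripper solenoid) = MTBF/(MTBF+MTTR) = 19585/(19585+64.5) = 0.996717
Series availability: 0.994653 × 0.996717 = 0.99139

0.99139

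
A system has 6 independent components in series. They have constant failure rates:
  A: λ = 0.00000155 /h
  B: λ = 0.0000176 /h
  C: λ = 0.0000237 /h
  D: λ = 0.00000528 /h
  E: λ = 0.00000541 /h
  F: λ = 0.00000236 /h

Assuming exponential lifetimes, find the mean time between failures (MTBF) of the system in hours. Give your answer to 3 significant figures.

17900

Series of exponential components: λ_sys = Σ λ_i
λ_sys = 0.00000155 + 0.0000176 + 0.0000237 + 0.00000528 + 0.00000541 + 0.00000236 = 5.5900e-05 /h
MTBF = 1 / λ_sys = 17900 h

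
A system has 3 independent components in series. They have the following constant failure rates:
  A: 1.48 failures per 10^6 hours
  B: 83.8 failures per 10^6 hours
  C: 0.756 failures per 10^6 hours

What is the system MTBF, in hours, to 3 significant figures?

Series of exponential components: λ_sys = Σ λ_i
λ_sys = 0.00000148 + 0.0000838 + 0.000000756 = 8.6036e-05 /h
MTBF = 1 / λ_sys = 11600 h

11600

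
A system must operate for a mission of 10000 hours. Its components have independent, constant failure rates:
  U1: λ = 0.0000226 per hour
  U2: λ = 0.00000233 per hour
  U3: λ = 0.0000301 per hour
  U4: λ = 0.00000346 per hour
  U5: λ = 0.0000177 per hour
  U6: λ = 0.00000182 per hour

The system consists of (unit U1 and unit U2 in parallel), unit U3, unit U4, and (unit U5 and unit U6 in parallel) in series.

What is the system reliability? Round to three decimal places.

0.709

R(U1) = exp(−0.0000226 × 10000) = 0.79772
R(U2) = exp(−0.00000233 × 10000) = 0.97697
R(U3) = exp(−0.0000301 × 10000) = 0.74008
R(U4) = exp(−0.00000346 × 10000) = 0.96599
R(U5) = exp(−0.0000177 × 10000) = 0.83778
R(U6) = exp(−0.00000182 × 10000) = 0.98196
Parallel (U1 and U2): 1 − (1 − 0.79772)(1 − 0.97697) = 0.99534
Parallel (U5 and U6): 1 − (1 − 0.83778)(1 − 0.98196) = 0.99707
Series ([0.99534], U3, U4, and [0.99707]): 0.99534 × 0.74008 × 0.96599 × 0.99707 = 0.709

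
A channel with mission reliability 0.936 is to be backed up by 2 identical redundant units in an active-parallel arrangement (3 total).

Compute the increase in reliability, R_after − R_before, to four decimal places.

R_before = 0.936
R_after = 1 − (1 − 0.936)^3 = 0.9997
ΔR = 0.9997 − 0.936 = 0.0637

0.0637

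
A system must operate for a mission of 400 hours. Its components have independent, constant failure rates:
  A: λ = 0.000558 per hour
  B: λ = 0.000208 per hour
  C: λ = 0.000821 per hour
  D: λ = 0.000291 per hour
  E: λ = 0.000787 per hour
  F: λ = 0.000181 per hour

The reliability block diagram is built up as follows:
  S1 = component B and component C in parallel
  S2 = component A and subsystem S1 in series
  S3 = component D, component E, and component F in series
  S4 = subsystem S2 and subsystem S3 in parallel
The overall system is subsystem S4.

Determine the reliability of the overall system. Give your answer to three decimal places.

R(A) = exp(−0.000558 × 400) = 0.79995
R(B) = exp(−0.000208 × 400) = 0.92017
R(C) = exp(−0.000821 × 400) = 0.72007
R(D) = exp(−0.000291 × 400) = 0.89012
R(E) = exp(−0.000787 × 400) = 0.72993
R(F) = exp(−0.000181 × 400) = 0.93016
Parallel (B and C): 1 − (1 − 0.92017)(1 − 0.72007) = 0.97765
Series (A and [0.97765]): 0.79995 × 0.97765 = 0.78207
Series (D, E, and F): 0.89012 × 0.72993 × 0.93016 = 0.60435
Parallel ([0.78207] and [0.60435]): 1 − (1 − 0.78207)(1 − 0.60435) = 0.914

0.914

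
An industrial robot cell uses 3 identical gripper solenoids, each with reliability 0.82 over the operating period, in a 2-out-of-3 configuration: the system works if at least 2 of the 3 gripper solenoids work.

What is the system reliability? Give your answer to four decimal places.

0.9145

R = Σ_{i=2}^{3} C(3,i) p^i (1−p)^{3−i} with p = 0.82
C(3,2)·0.82^2·0.18^1 = 0.363096
C(3,3)·0.82^3·0.18^0 = 0.551368
Sum = 0.9145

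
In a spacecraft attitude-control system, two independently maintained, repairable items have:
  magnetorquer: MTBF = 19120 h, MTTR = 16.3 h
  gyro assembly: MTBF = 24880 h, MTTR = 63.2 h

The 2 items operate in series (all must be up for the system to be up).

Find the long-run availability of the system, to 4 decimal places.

A(magnetorquer) = MTBF/(MTBF+MTTR) = 19120/(19120+16.3) = 0.999148
A(gyro assembly) = MTBF/(MTBF+MTTR) = 24880/(24880+63.2) = 0.997466
Series availability: 0.999148 × 0.997466 = 0.9966

0.9966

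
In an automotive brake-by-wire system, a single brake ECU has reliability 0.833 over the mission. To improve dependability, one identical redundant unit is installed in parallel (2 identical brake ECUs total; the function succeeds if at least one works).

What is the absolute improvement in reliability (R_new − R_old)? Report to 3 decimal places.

R_before = 0.833
R_after = 1 − (1 − 0.833)^2 = 0.972
ΔR = 0.972 − 0.833 = 0.139

0.139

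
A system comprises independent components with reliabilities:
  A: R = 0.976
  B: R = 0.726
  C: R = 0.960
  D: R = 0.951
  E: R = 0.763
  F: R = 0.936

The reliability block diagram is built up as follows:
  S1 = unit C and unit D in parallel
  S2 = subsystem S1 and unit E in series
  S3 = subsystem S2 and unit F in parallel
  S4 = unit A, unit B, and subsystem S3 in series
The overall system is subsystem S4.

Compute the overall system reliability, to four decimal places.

0.6978

Parallel (C and D): 1 − (1 − 0.960000)(1 − 0.951000) = 0.998040
Series ([0.998040] and E): 0.998040 × 0.763000 = 0.761505
Parallel ([0.761505] and F): 1 − (1 − 0.761505)(1 − 0.936000) = 0.984736
Series (A, B, and [0.984736]): 0.976000 × 0.726000 × 0.984736 = 0.6978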